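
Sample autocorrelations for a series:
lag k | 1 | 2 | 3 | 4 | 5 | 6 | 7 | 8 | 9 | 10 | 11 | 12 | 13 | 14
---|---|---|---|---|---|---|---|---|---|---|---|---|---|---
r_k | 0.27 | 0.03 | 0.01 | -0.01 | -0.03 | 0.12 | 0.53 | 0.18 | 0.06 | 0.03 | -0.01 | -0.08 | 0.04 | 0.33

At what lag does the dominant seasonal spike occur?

The largest autocorrelation is r_7 = 0.53, with a weaker echo at lag 14 (0.33); the remaining lags stay at or below 0.27. The elevated value at lag 1 (0.27), dropping to 0.03 at lag 2, reflects decaying short-term dependence rather than seasonality.
The dominant spike at lag 7 indicates a seasonal period of 7.

7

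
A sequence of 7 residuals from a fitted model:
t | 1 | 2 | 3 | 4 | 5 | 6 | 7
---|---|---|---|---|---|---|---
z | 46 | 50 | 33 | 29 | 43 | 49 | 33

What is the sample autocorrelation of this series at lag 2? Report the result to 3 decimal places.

Mean z̄ = (46 + 50 + 33 + 29 + 43 + 49 + 33)/7 = 40.4286
Deviations from mean: 5.5714, 9.5714, -7.4286, -11.4286, 2.5714, 8.5714, -7.4286
Σ(z_t−z̄)(z_{t+2}−z̄) = (-41.3878) + (-109.3878) + (-19.1020) + (-97.9592) + (-19.1020) = -286.9388
Denominator Σ(z_t−z̄)² = 443.7143
r_2 = -286.9388 / 443.7143 = -0.647

-0.647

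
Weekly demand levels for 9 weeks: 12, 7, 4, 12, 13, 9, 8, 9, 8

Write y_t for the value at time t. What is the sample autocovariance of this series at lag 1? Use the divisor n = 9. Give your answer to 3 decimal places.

0.122

Mean ȳ = (12 + 7 + 4 + 12 + 13 + 9 + 8 + 9 + 8)/9 = 9.1111
Σ_{t=1}^{8}(y_t−ȳ)(y_{t+1}−ȳ) = 1.0988
γ_1 = 1.0988 / 9 = 0.122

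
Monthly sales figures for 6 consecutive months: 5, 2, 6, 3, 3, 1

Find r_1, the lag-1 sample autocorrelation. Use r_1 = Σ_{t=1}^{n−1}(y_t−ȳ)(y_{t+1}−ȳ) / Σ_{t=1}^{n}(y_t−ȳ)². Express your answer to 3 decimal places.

-0.333

Mean ȳ = (5 + 2 + 6 + 3 + 3 + 1)/6 = 3.3333
Deviations from mean: 1.6667, -1.3333, 2.6667, -0.3333, -0.3333, -2.3333
Numerator Σ_{t=1}^{5}(y_t−ȳ)(y_{t+1}−ȳ) = -5.7778
Denominator Σ(y_t−ȳ)² = 17.3333
r_1 = -5.7778 / 17.3333 = -0.333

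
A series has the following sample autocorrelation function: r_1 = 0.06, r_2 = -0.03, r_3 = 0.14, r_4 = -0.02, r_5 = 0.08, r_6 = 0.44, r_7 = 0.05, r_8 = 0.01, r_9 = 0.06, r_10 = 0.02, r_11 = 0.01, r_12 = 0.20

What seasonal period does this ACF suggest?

6

The largest autocorrelation is r_6 = 0.44, with a weaker echo at lag 12 (0.20); the remaining lags stay at or below 0.14.
The dominant spike at lag 6 indicates a seasonal period of 6.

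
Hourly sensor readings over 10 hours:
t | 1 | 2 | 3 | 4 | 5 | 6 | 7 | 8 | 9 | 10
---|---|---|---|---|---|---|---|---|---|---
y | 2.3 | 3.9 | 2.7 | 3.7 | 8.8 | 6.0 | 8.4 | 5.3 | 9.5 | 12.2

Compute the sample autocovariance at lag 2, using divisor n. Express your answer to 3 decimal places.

Mean ȳ = (2.3 + 3.9 + 2.7 + 3.7 + 8.8 + 6.0 + 8.4 + 5.3 + 9.5 + 12.2)/10 = 6.2800
Σ_{t=1}^{8}(y_t−ȳ)(y_{t+2}−ȳ) = 18.7312
γ_2 = 18.7312 / 10 = 1.873

1.873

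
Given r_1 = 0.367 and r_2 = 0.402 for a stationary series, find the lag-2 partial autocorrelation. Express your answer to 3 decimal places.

φ_{22} = (r_2 − r_1²) / (1 − r_1²)
r_1² = (0.367)² = 0.134689
Numerator = 0.402 − 0.1347 = 0.2673; denominator = 1 − 0.1347 = 0.8653
φ_{22} = 0.2673 / 0.8653 = 0.309

0.309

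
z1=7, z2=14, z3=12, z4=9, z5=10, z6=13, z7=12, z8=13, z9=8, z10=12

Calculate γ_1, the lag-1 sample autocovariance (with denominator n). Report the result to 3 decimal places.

Mean z̄ = (7 + 14 + 12 + 9 + 10 + 13 + 12 + 13 + 8 + 12)/10 = 11.0000
Σ_{t=1}^{9}(z_t−z̄)(z_{t+1}−z̄) = -16.0000
γ_1 = -16.0000 / 10 = -1.600

-1.600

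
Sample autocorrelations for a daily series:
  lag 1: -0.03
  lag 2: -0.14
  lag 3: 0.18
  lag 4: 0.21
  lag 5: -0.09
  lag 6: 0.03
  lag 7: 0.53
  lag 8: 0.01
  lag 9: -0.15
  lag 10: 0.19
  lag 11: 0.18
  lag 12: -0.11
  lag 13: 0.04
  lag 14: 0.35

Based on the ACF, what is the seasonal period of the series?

7

The largest autocorrelation is r_7 = 0.53, with a weaker echo at lag 14 (0.35); the remaining lags stay at or below 0.21.
The dominant spike at lag 7 indicates a seasonal period of 7.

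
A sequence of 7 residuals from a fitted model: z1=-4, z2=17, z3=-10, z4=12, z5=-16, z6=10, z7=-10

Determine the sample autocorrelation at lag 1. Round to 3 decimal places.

-0.804

Mean z̄ = (-4 + 17 − 10 + 12 − 16 + 10 − 10)/7 = -0.1429
Deviations from mean: -3.8571, 17.1429, -9.8571, 12.1429, -15.8571, 10.1429, -9.8571
Σ(z_t−z̄)(z_{t+1}−z̄) = (-66.1224) + (-168.9796) + (-119.6939) + (-192.5510) + (-160.8367) + (-99.9796) = -808.1633
Denominator Σ(z_t−z̄)² = 1004.8571
r_1 = -808.1633 / 1004.8571 = -0.804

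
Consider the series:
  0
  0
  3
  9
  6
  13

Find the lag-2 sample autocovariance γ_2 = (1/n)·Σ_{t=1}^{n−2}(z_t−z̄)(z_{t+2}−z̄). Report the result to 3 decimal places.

Mean z̄ = (0 + 0 + 3 + 9 + 6 + 13)/6 = 5.1667
Deviations: -5.1667, -5.1667, -2.1667, 3.8333, 0.8333, 7.8333
Σ_{t=1}^{4}(z_t−z̄)(z_{t+2}−z̄) = 19.6111
γ_2 = 19.6111 / 6 = 3.269

3.269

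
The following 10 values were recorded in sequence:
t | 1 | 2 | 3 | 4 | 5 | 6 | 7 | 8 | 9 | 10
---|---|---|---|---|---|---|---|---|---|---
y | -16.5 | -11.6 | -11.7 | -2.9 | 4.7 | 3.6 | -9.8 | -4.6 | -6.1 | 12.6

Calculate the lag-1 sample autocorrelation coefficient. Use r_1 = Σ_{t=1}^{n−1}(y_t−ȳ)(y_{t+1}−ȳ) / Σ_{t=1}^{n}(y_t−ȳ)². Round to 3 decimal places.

0.201

Mean ȳ = (-16.5 − 11.6 − 11.7 − 2.9 + 4.7 + 3.6 − 9.8 − 4.6 − 6.1 + 12.6)/10 = -4.2300
Numerator Σ_{t=1}^{9}(y_t−ȳ)(y_{t+1}−ȳ) = 145.0151
Denominator Σ(y_t−ȳ)² = 721.4010
r_1 = 145.0151 / 721.4010 = 0.201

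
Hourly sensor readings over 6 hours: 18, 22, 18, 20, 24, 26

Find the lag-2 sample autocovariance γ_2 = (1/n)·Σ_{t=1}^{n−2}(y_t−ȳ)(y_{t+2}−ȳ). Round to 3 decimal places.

Mean ȳ = (18 + 22 + 18 + 20 + 24 + 26)/6 = 21.3333
Σ_{t=1}^{4}(y_t−ȳ)(y_{t+2}−ȳ) = -4.8889
γ_2 = -4.8889 / 6 = -0.815

-0.815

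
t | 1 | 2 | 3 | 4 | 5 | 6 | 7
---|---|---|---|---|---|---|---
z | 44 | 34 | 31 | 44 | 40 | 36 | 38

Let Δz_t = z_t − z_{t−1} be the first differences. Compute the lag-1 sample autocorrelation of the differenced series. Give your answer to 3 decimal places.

First differences Δz: -10, -3, 13, -4, -4, 2
Mean of differences = -1.0000
Numerator Σ(Δz_t−Δz̄)(Δz_{t+1}−Δz̄) = -52.0000
Denominator Σ(Δz_t−Δz̄)² = 308.0000
r_1(Δz) = -52.0000 / 308.0000 = -0.169

-0.169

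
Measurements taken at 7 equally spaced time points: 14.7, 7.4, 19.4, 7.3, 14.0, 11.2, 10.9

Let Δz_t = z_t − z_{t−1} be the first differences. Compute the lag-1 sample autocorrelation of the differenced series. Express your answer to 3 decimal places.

First differences Δz: -7.3, 12.0, -12.1, 6.7, -2.8, -0.3
Mean of differences = -0.6333
Numerator Σ(Δz_t−Δz̄)(Δz_{t+1}−Δz̄) = -329.7844
Denominator Σ(Δz_t−Δz̄)² = 394.1133
r_1(Δz) = -329.7844 / 394.1133 = -0.837

-0.837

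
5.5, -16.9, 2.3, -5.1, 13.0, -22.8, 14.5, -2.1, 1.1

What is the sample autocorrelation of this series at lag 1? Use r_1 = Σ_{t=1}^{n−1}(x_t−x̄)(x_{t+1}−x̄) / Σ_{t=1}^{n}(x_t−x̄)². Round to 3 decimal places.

Mean x̄ = (5.5 − 16.9 + 2.3 − 5.1 + 13.0 − 22.8 + 14.5 − 2.1 + 1.1)/9 = -1.1667
Numerator Σ_{t=1}^{8}(x_t−x̄)(x_{t+1}−x̄) = -890.9211
Denominator Σ(x_t−x̄)² = 1239.6200
r_1 = -890.9211 / 1239.6200 = -0.719

-0.719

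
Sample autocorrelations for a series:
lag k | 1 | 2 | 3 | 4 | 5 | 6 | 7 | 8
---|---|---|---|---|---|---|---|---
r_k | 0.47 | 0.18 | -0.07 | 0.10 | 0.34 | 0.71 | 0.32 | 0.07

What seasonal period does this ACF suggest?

6

The largest autocorrelation is r_6 = 0.71; the remaining lags stay at or below 0.47. The elevated value at lag 1 (0.47), dropping to 0.18 at lag 2, reflects decaying short-term dependence rather than seasonality.
The dominant spike at lag 6 indicates a seasonal period of 6.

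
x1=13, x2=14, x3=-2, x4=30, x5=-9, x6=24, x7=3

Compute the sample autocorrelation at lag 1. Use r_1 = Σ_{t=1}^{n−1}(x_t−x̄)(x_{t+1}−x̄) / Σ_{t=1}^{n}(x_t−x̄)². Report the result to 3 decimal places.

Mean x̄ = (13 + 14 − 2 + 30 − 9 + 24 + 3)/7 = 10.4286
Deviations from mean: 2.5714, 3.5714, -12.4286, 19.5714, -19.4286, 13.5714, -7.4286
Σ(x_t−x̄)(x_{t+1}−x̄) = (9.1837) + (-44.3878) + (-243.2449) + (-380.2449) + (-263.6735) + (-100.8163) = -1023.1837
Denominator Σ(x_t−x̄)² = 1173.7143
r_1 = -1023.1837 / 1173.7143 = -0.872

-0.872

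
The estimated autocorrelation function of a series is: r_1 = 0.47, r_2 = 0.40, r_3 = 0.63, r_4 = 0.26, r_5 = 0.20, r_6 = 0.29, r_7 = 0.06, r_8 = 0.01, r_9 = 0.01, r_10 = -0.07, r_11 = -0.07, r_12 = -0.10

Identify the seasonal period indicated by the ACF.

The largest autocorrelation is r_3 = 0.63; the remaining lags stay at or below 0.47. The elevated value at lag 1 (0.47), dropping to 0.40 at lag 2, reflects decaying short-term dependence rather than seasonality.
The dominant spike at lag 3 indicates a seasonal period of 3.

3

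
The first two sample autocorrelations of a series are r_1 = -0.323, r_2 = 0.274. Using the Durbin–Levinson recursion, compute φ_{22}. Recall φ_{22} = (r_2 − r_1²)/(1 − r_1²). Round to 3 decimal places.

φ_{22} = (r_2 − r_1²) / (1 − r_1²)
r_1² = (-0.323)² = 0.104329
Numerator = 0.274 − 0.1043 = 0.1697; denominator = 1 − 0.1043 = 0.8957
φ_{22} = 0.1697 / 0.8957 = 0.189

0.189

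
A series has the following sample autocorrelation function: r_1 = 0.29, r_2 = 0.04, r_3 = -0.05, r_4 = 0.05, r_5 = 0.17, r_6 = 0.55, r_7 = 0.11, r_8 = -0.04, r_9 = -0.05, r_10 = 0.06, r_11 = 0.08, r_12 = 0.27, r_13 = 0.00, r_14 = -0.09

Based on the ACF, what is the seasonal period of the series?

6

The largest autocorrelation is r_6 = 0.55; the remaining lags stay at or below 0.29. The elevated value at lag 1 (0.29), dropping to 0.04 at lag 2, reflects decaying short-term dependence rather than seasonality.
The dominant spike at lag 6 indicates a seasonal period of 6.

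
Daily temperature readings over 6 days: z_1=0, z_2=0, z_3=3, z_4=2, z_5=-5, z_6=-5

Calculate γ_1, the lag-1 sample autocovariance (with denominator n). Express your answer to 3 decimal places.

Mean z̄ = (0 + 0 + 3 + 2 − 5 − 5)/6 = -0.8333
Deviations: 0.8333, 0.8333, 3.8333, 2.8333, -4.1667, -4.1667
Σ_{t=1}^{5}(z_t−z̄)(z_{t+1}−z̄) = 20.3056
γ_1 = 20.3056 / 6 = 3.384

3.384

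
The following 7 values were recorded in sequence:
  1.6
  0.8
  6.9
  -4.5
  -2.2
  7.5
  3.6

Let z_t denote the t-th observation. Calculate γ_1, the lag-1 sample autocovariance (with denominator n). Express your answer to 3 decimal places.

-3.474

Mean z̄ = (1.6 + 0.8 + 6.9 − 4.5 − 2.2 + 7.5 + 3.6)/7 = 1.9571
Deviations: -0.3571, -1.1571, 4.9429, -6.4571, -4.1571, 5.5429, 1.6429
Σ_{t=1}^{6}(z_t−z̄)(z_{t+1}−z̄) = -24.3161
γ_1 = -24.3161 / 7 = -3.474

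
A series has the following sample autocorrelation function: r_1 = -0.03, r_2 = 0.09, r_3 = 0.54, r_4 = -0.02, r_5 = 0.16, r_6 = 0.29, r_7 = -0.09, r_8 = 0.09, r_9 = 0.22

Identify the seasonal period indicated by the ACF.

3

The largest autocorrelation is r_3 = 0.54, with weaker echoes at lags 6 (0.29) and 9 (0.22); the remaining lags stay at or below 0.16.
The dominant spike at lag 3 indicates a seasonal period of 3.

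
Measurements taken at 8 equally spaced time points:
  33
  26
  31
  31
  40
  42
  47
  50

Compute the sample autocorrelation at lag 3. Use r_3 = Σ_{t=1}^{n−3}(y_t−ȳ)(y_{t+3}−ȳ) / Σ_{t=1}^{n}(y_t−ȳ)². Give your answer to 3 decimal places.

-0.116

Mean ȳ = (33 + 26 + 31 + 31 + 40 + 42 + 47 + 50)/8 = 37.5000
Numerator Σ_{t=1}^{5}(y_t−ȳ)(y_{t+3}−ȳ) = -59.2500
Denominator Σ(y_t−ȳ)² = 510.0000
r_3 = -59.2500 / 510.0000 = -0.116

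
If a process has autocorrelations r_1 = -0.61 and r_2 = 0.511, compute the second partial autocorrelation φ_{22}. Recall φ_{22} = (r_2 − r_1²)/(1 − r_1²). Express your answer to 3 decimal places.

φ_{22} = (r_2 − r_1²) / (1 − r_1²)
r_1² = (-0.61)² = 0.3721
Numerator = 0.511 − 0.3721 = 0.1389; denominator = 1 − 0.3721 = 0.6279
φ_{22} = 0.1389 / 0.6279 = 0.221

0.221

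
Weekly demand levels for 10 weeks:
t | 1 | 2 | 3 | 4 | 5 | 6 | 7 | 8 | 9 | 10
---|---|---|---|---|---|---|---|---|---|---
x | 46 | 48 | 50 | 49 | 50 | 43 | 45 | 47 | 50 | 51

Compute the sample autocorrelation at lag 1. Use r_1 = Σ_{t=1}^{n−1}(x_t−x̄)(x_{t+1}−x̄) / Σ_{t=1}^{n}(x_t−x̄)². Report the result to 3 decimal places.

Mean x̄ = (46 + 48 + 50 + 49 + 50 + 43 + 45 + 47 + 50 + 51)/10 = 47.9000
Numerator Σ_{t=1}^{9}(x_t−x̄)(x_{t+1}−x̄) = 15.7900
Denominator Σ(x_t−x̄)² = 60.9000
r_1 = 15.7900 / 60.9000 = 0.259

0.259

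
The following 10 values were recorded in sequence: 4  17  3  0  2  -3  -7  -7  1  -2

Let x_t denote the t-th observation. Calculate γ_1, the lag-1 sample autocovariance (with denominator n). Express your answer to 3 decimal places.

Mean x̄ = (4 + 17 + 3 + 0 + 2 − 3 − 7 − 7 + 1 − 2)/10 = 0.8000
Σ_{t=1}^{9}(x_t−x̄)(x_{t+1}−x̄) = 168.5600
γ_1 = 168.5600 / 10 = 16.856

16.856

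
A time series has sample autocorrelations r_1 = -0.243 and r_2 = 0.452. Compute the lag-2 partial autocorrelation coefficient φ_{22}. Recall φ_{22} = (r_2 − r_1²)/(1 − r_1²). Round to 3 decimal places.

φ_{22} = (r_2 − r_1²) / (1 − r_1²)
r_1² = (-0.243)² = 0.059049
Numerator = 0.452 − 0.0590 = 0.3930; denominator = 1 − 0.0590 = 0.9410
φ_{22} = 0.3930 / 0.9410 = 0.418

0.418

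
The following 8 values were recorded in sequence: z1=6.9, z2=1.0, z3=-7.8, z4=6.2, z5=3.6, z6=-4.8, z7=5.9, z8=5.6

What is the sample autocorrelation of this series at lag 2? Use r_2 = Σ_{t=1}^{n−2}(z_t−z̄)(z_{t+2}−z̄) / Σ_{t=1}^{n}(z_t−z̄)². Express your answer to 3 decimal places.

-0.528

Mean z̄ = (6.9 + 1.0 − 7.8 + 6.2 + 3.6 − 4.8 + 5.9 + 5.6)/8 = 2.0750
Deviations from mean: 4.8250, -1.0750, -9.8750, 4.1250, 1.5250, -6.8750, 3.8250, 3.5250
Numerator Σ_{t=1}^{6}(z_t−z̄)(z_{t+2}−z̄) = -113.9013
Denominator Σ(z_t−z̄)² = 215.6150
r_2 = -113.9013 / 215.6150 = -0.528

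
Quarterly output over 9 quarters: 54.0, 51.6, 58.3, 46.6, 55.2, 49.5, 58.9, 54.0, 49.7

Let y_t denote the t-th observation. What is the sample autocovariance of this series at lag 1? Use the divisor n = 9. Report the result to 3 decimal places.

-9.206

Mean ȳ = (54.0 + 51.6 + 58.3 + 46.6 + 55.2 + 49.5 + 58.9 + 54.0 + 49.7)/9 = 53.0889
Σ_{t=1}^{8}(y_t−ȳ)(y_{t+1}−ȳ) = -82.8535
γ_1 = -82.8535 / 9 = -9.206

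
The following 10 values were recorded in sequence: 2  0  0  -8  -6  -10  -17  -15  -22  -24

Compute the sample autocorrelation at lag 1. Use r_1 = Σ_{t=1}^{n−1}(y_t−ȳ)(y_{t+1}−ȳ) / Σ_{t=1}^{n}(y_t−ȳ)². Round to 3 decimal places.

0.657

Mean ȳ = (2 + 0 + 0 − 8 − 6 − 10 − 17 − 15 − 22 − 24)/10 = -10.0000
Numerator Σ_{t=1}^{9}(y_t−ȳ)(y_{t+1}−ȳ) = 511.0000
Denominator Σ(y_t−ȳ)² = 778.0000
r_1 = 511.0000 / 778.0000 = 0.657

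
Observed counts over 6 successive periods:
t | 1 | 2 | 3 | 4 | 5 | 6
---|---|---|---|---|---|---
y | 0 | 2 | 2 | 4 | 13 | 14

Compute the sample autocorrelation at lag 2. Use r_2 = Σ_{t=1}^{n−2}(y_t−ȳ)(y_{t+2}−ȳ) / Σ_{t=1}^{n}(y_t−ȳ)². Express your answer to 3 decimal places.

-0.071

Mean ȳ = (0 + 2 + 2 + 4 + 13 + 14)/6 = 5.8333
Deviations from mean: -5.8333, -3.8333, -3.8333, -1.8333, 7.1667, 8.1667
Σ(y_t−ȳ)(y_{t+2}−ȳ) = (22.3611) + (7.0278) + (-27.4722) + (-14.9722) = -13.0556
Denominator Σ(y_t−ȳ)² = 184.8333
r_2 = -13.0556 / 184.8333 = -0.071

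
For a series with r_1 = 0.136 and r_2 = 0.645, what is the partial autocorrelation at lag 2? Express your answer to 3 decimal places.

0.638

φ_{22} = (r_2 − r_1²) / (1 − r_1²)
r_1² = (0.136)² = 0.018496
Numerator = 0.645 − 0.0185 = 0.6265; denominator = 1 − 0.0185 = 0.9815
φ_{22} = 0.6265 / 0.9815 = 0.638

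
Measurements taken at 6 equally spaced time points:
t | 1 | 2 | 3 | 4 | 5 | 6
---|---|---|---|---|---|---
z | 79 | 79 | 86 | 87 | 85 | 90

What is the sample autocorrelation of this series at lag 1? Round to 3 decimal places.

0.298

Mean z̄ = (79 + 79 + 86 + 87 + 85 + 90)/6 = 84.3333
Deviations from mean: -5.3333, -5.3333, 1.6667, 2.6667, 0.6667, 5.6667
Σ(z_t−z̄)(z_{t+1}−z̄) = (28.4444) + (-8.8889) + (4.4444) + (1.7778) + (3.7778) = 29.5556
Denominator Σ(z_t−z̄)² = 99.3333
r_1 = 29.5556 / 99.3333 = 0.298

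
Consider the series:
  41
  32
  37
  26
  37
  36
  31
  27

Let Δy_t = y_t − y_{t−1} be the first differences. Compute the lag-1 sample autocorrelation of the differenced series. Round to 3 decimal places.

-0.588

First differences Δy: -9, 5, -11, 11, -1, -5, -4
Mean of differences = -2.0000
Numerator Σ(Δy_t−Δȳ)(Δy_{t+1}−Δȳ) = -213.0000
Denominator Σ(Δy_t−Δȳ)² = 362.0000
r_1(Δy) = -213.0000 / 362.0000 = -0.588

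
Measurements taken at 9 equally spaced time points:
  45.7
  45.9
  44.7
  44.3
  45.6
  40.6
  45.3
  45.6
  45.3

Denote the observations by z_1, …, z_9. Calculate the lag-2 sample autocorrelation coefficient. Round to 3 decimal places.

-0.065

Mean z̄ = (45.7 + 45.9 + 44.7 + 44.3 + 45.6 + 40.6 + 45.3 + 45.6 + 45.3)/9 = 44.7778
Σ(z_t−z̄)(z_{t+2}−z̄) = (-0.0717) + (-0.5362) + (-0.0640) + (1.9960) + (0.4294) + (-3.4351) + (0.2727) = -1.4088
Denominator Σ(z_t−z̄)² = 21.6956
r_2 = -1.4088 / 21.6956 = -0.065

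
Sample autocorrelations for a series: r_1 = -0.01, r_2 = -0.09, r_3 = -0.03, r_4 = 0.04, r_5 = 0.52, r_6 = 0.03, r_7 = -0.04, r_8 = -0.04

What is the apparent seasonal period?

5

The largest autocorrelation is r_5 = 0.52; the remaining lags stay at or below 0.04.
The dominant spike at lag 5 indicates a seasonal period of 5.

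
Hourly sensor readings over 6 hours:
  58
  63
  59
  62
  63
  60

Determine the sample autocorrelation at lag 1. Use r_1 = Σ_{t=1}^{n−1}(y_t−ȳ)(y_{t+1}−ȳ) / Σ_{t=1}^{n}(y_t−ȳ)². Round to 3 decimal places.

-0.505

Mean ȳ = (58 + 63 + 59 + 62 + 63 + 60)/6 = 60.8333
Σ(y_t−ȳ)(y_{t+1}−ȳ) = (-6.1389) + (-3.9722) + (-2.1389) + (2.5278) + (-1.8056) = -11.5278
Denominator Σ(y_t−ȳ)² = 22.8333
r_1 = -11.5278 / 22.8333 = -0.505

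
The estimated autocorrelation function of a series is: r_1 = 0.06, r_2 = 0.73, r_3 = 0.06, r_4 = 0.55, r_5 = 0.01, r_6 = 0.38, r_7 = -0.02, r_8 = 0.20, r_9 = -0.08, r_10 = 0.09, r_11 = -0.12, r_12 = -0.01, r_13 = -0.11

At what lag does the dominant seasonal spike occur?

The largest autocorrelation is r_2 = 0.73, with weaker echoes at lags 4 (0.55), 6 (0.38) and 8 (0.20); the remaining lags stay at or below 0.09.
The dominant spike at lag 2 indicates a seasonal period of 2.

2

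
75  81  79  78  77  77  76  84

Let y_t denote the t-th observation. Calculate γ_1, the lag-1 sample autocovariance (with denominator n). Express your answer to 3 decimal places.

-1.893

Mean ȳ = (75 + 81 + 79 + 78 + 77 + 77 + 76 + 84)/8 = 78.3750
Σ_{t=1}^{7}(y_t−ȳ)(y_{t+1}−ȳ) = -15.1406
γ_1 = -15.1406 / 8 = -1.893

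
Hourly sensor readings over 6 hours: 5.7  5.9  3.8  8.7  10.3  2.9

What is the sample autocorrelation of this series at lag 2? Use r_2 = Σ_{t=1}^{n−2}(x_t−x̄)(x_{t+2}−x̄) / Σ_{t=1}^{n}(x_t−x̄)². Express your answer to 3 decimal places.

Mean x̄ = (5.7 + 5.9 + 3.8 + 8.7 + 10.3 + 2.9)/6 = 6.2167
Deviations from mean: -0.5167, -0.3167, -2.4167, 2.4833, 4.0833, -3.3167
Numerator Σ_{t=1}^{4}(x_t−x̄)(x_{t+2}−x̄) = -17.6422
Denominator Σ(x_t−x̄)² = 40.0483
r_2 = -17.6422 / 40.0483 = -0.441

-0.441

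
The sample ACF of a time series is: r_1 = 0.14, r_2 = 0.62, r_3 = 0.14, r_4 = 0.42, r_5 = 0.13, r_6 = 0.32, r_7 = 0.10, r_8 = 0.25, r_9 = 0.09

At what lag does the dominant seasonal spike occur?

2

The largest autocorrelation is r_2 = 0.62, with weaker echoes at lags 4 (0.42), 6 (0.32) and 8 (0.25); the remaining lags stay at or below 0.14.
The dominant spike at lag 2 indicates a seasonal period of 2.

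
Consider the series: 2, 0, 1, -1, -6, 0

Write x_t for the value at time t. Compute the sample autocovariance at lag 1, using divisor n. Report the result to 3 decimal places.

0.093

Mean x̄ = (2 + 0 + 1 − 1 − 6 + 0)/6 = -0.6667
Deviations: 2.6667, 0.6667, 1.6667, -0.3333, -5.3333, 0.6667
Σ_{t=1}^{5}(x_t−x̄)(x_{t+1}−x̄) = 0.5556
γ_1 = 0.5556 / 6 = 0.093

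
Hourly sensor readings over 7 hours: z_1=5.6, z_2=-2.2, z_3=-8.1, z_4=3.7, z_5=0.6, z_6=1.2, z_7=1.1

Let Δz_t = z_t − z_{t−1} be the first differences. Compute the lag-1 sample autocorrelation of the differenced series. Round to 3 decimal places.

-0.249

First differences Δz: -7.8, -5.9, 11.8, -3.1, 0.6, -0.1
Mean of differences = -0.7500
Numerator Σ(Δz_t−Δz̄)(Δz_{t+1}−Δz̄) = -60.1125
Denominator Σ(Δz_t−Δz̄)² = 241.4950
r_1(Δz) = -60.1125 / 241.4950 = -0.249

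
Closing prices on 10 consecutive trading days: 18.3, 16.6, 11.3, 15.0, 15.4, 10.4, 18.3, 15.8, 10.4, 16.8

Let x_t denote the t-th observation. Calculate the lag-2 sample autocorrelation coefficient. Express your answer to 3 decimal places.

Mean x̄ = (18.3 + 16.6 + 11.3 + 15.0 + 15.4 + 10.4 + 18.3 + 15.8 + 10.4 + 16.8)/10 = 14.8300
Numerator Σ_{t=1}^{8}(x_t−x̄)(x_{t+2}−x̄) = -30.4938
Denominator Σ(x_t−x̄)² = 84.1010
r_2 = -30.4938 / 84.1010 = -0.363

-0.363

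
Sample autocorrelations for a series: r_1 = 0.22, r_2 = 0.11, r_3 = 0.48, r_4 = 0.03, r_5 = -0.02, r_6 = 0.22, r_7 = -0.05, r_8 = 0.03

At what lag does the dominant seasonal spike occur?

The largest autocorrelation is r_3 = 0.48; the remaining lags stay at or below 0.22. The elevated value at lag 1 (0.22), dropping to 0.11 at lag 2, reflects decaying short-term dependence rather than seasonality.
The dominant spike at lag 3 indicates a seasonal period of 3.

3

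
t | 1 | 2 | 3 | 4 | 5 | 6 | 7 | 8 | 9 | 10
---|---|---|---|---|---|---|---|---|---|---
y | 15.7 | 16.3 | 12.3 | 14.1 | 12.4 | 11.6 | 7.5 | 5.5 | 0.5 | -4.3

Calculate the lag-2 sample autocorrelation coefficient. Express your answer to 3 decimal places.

Mean ȳ = (15.7 + 16.3 + 12.3 + 14.1 + 12.4 + 11.6 + 7.5 + 5.5 + 0.5 − 4.3)/10 = 9.1600
Numerator Σ_{t=1}^{8}(y_t−ȳ)(y_{t+2}−ȳ) = 127.3648
Denominator Σ(y_t−ȳ)² = 416.7840
r_2 = 127.3648 / 416.7840 = 0.306

0.306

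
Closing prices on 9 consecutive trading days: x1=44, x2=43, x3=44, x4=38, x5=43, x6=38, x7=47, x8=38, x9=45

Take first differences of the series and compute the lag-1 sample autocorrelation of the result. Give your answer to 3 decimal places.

First differences Δx: -1, 1, -6, 5, -5, 9, -9, 7
Mean of differences = 0.1250
Numerator Σ(Δx_t−Δx̄)(Δx_{t+1}−Δx̄) = -250.3906
Denominator Σ(Δx_t−Δx̄)² = 298.8750
r_1(Δx) = -250.3906 / 298.8750 = -0.838

-0.838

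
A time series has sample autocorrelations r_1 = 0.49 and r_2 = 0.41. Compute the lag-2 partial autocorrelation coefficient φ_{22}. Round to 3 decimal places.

φ_{22} = (r_2 − r_1²) / (1 − r_1²)
r_1² = (0.49)² = 0.2401
Numerator = 0.41 − 0.2401 = 0.1699; denominator = 1 − 0.2401 = 0.7599
φ_{22} = 0.1699 / 0.7599 = 0.224

0.224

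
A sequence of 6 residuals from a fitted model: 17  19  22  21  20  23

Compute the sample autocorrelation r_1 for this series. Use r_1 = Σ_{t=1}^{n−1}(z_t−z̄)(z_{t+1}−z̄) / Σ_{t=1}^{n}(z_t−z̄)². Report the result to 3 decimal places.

Mean z̄ = (17 + 19 + 22 + 21 + 20 + 23)/6 = 20.3333
Σ(z_t−z̄)(z_{t+1}−z̄) = (4.4444) + (-2.2222) + (1.1111) + (-0.2222) + (-0.8889) = 2.2222
Denominator Σ(z_t−z̄)² = 23.3333
r_1 = 2.2222 / 23.3333 = 0.095

0.095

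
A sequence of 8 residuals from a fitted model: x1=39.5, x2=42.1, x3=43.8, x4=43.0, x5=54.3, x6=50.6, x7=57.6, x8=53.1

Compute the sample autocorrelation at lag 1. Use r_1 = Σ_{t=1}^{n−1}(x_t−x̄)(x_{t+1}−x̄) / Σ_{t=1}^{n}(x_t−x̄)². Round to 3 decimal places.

Mean x̄ = (39.5 + 42.1 + 43.8 + 43.0 + 54.3 + 50.6 + 57.6 + 53.1)/8 = 48.0000
Σ(x_t−x̄)(x_{t+1}−x̄) = (50.1500) + (24.7800) + (21.0000) + (-31.5000) + (16.3800) + (24.9600) + (48.9600) = 154.7300
Denominator Σ(x_t−x̄)² = 314.3200
r_1 = 154.7300 / 314.3200 = 0.492

0.492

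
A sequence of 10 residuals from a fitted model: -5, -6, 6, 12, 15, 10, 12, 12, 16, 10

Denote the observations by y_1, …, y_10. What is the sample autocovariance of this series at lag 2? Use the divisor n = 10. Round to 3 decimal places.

Mean ȳ = (-5 − 6 + 6 + 12 + 15 + 10 + 12 + 12 + 16 + 10)/10 = 8.2000
Σ_{t=1}^{8}(y_t−ȳ)(y_{t+2}−ȳ) = 36.1200
γ_2 = 36.1200 / 10 = 3.612

3.612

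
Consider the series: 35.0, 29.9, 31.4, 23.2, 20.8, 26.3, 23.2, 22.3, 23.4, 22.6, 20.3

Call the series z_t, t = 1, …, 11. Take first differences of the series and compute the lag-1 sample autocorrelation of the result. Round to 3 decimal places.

-0.319

First differences Δz: -5.1, 1.5, -8.2, -2.4, 5.5, -3.1, -0.9, 1.1, -0.8, -2.3
Mean of differences = -1.4700
Numerator Σ(Δz_t−Δz̄)(Δz_{t+1}−Δz̄) = -40.6519
Denominator Σ(Δz_t−Δz̄)² = 127.4610
r_1(Δz) = -40.6519 / 127.4610 = -0.319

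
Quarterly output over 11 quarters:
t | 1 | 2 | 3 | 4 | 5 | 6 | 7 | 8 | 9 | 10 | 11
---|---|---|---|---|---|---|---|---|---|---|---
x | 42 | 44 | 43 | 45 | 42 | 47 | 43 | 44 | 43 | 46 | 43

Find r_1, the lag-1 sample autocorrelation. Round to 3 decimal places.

Mean x̄ = (42 + 44 + 43 + 45 + 42 + 47 + 43 + 44 + 43 + 46 + 43)/11 = 43.8182
Numerator Σ_{t=1}^{10}(x_t−x̄)(x_{t+1}−x̄) = -15.8512
Denominator Σ(x_t−x̄)² = 25.6364
r_1 = -15.8512 / 25.6364 = -0.618

-0.618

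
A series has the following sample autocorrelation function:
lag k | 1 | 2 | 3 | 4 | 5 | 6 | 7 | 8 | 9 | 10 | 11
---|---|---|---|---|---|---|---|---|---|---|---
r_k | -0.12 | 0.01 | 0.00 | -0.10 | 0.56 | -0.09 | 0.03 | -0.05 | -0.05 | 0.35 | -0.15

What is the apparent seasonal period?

The largest autocorrelation is r_5 = 0.56, with a weaker echo at lag 10 (0.35); the remaining lags stay at or below 0.03.
The dominant spike at lag 5 indicates a seasonal period of 5.

5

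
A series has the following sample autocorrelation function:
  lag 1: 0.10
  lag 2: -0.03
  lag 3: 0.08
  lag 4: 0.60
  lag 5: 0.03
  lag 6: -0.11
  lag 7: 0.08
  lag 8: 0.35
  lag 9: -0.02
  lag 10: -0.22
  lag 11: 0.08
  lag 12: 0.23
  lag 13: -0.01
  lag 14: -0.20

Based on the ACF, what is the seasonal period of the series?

The largest autocorrelation is r_4 = 0.60, with weaker echoes at lags 8 (0.35) and 12 (0.23); the remaining lags stay at or below 0.10.
The dominant spike at lag 4 indicates a seasonal period of 4.

4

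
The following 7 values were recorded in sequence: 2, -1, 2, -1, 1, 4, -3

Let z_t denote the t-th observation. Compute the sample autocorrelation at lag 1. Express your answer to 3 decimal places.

Mean z̄ = (2 − 1 + 2 − 1 + 1 + 4 − 3)/7 = 0.5714
Deviations from mean: 1.4286, -1.5714, 1.4286, -1.5714, 0.4286, 3.4286, -3.5714
Numerator Σ_{t=1}^{6}(z_t−z̄)(z_{t+1}−z̄) = -18.1837
Denominator Σ(z_t−z̄)² = 33.7143
r_1 = -18.1837 / 33.7143 = -0.539

-0.539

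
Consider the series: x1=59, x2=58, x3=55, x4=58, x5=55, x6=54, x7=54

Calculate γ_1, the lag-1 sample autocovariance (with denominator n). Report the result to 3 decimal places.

0.854

Mean x̄ = (59 + 58 + 55 + 58 + 55 + 54 + 54)/7 = 56.1429
Deviations: 2.8571, 1.8571, -1.1429, 1.8571, -1.1429, -2.1429, -2.1429
Σ_{t=1}^{6}(x_t−x̄)(x_{t+1}−x̄) = 5.9796
γ_1 = 5.9796 / 7 = 0.854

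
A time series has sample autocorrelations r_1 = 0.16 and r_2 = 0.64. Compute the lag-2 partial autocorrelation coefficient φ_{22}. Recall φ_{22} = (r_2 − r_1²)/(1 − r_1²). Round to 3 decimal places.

0.631

φ_{22} = (r_2 − r_1²) / (1 − r_1²)
r_1² = (0.16)² = 0.0256
Numerator = 0.64 − 0.0256 = 0.6144; denominator = 1 − 0.0256 = 0.9744
φ_{22} = 0.6144 / 0.9744 = 0.631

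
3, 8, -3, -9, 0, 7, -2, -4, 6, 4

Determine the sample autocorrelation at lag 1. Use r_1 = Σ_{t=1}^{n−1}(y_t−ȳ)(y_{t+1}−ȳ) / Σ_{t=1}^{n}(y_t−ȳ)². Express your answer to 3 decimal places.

0.062

Mean ȳ = (3 + 8 − 3 − 9 + 0 + 7 − 2 − 4 + 6 + 4)/10 = 1.0000
Numerator Σ_{t=1}^{9}(y_t−ȳ)(y_{t+1}−ȳ) = 17.0000
Denominator Σ(y_t−ȳ)² = 274.0000
r_1 = 17.0000 / 274.0000 = 0.062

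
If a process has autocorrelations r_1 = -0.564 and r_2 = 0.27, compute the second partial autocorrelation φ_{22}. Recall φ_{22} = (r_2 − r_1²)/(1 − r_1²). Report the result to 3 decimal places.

φ_{22} = (r_2 − r_1²) / (1 − r_1²)
r_1² = (-0.564)² = 0.318096
Numerator = 0.27 − 0.3181 = -0.0481; denominator = 1 − 0.3181 = 0.6819
φ_{22} = -0.0481 / 0.6819 = -0.071

-0.071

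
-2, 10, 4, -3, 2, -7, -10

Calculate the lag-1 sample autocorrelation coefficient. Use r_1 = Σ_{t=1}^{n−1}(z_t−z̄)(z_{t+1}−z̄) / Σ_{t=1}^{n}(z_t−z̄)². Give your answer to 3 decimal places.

0.225

Mean z̄ = (-2 + 10 + 4 − 3 + 2 − 7 − 10)/7 = -0.8571
Deviations from mean: -1.1429, 10.8571, 4.8571, -2.1429, 2.8571, -6.1429, -9.1429
Σ(z_t−z̄)(z_{t+1}−z̄) = (-12.4082) + (52.7347) + (-10.4082) + (-6.1224) + (-17.5510) + (56.1633) = 62.4082
Denominator Σ(z_t−z̄)² = 276.8571
r_1 = 62.4082 / 276.8571 = 0.225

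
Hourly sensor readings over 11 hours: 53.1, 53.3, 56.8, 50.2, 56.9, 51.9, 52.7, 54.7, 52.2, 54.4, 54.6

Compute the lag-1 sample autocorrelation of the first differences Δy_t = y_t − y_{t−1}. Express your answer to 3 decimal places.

First differences Δy: 0.2, 3.5, -6.6, 6.7, -5.0, 0.8, 2.0, -2.5, 2.2, 0.2
Mean of differences = 0.1500
Numerator Σ(Δy_t−Δȳ)(Δy_{t+1}−Δȳ) = -112.7675
Denominator Σ(Δy_t−Δȳ)² = 141.2850
r_1(Δy) = -112.7675 / 141.2850 = -0.798

-0.798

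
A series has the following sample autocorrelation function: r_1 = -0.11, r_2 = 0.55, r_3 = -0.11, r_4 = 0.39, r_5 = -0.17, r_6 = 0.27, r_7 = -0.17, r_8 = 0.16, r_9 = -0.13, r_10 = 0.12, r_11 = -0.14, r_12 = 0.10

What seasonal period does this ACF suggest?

The largest autocorrelation is r_2 = 0.55, with weaker echoes at lags 4 (0.39), 6 (0.27) and 8 (0.16); the remaining lags stay at or below 0.12.
The dominant spike at lag 2 indicates a seasonal period of 2.

2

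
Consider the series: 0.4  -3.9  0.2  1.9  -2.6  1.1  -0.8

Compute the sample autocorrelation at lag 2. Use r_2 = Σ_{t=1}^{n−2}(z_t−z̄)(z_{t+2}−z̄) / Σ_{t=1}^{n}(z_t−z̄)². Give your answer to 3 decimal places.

-0.175

Mean z̄ = (0.4 − 3.9 + 0.2 + 1.9 − 2.6 + 1.1 − 0.8)/7 = -0.5286
Numerator Σ_{t=1}^{5}(z_t−z̄)(z_{t+2}−z̄) = -4.5031
Denominator Σ(z_t−z̄)² = 25.6743
r_2 = -4.5031 / 25.6743 = -0.175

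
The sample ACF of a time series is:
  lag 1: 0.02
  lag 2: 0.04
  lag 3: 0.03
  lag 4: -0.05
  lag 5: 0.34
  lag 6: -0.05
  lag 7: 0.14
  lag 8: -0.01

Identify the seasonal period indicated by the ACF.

The largest autocorrelation is r_5 = 0.34; the remaining lags stay at or below 0.14.
The dominant spike at lag 5 indicates a seasonal period of 5.

5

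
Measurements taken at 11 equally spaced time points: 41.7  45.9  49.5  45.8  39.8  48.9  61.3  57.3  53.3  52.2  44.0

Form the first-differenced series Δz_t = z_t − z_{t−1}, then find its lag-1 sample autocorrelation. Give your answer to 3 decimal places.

First differences Δz: 4.2, 3.6, -3.7, -6.0, 9.1, 12.4, -4.0, -4.0, -1.1, -8.2
Mean of differences = 0.2300
Numerator Σ(Δz_t−Δz̄)(Δz_{t+1}−Δz̄) = 60.5581
Denominator Σ(Δz_t−Δz̄)² = 416.7810
r_1(Δz) = 60.5581 / 416.7810 = 0.145

0.145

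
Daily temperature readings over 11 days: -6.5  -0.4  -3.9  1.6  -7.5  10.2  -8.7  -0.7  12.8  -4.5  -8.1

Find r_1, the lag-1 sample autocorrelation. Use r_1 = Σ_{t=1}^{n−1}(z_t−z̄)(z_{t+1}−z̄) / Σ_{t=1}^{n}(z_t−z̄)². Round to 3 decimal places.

-0.395

Mean z̄ = (-6.5 − 0.4 − 3.9 + 1.6 − 7.5 + 10.2 − 8.7 − 0.7 + 12.8 − 4.5 − 8.1)/11 = -1.4273
Numerator Σ_{t=1}^{10}(z_t−z̄)(z_{t+1}−z̄) = -206.9471
Denominator Σ(z_t−z̄)² = 523.9418
r_1 = -206.9471 / 523.9418 = -0.395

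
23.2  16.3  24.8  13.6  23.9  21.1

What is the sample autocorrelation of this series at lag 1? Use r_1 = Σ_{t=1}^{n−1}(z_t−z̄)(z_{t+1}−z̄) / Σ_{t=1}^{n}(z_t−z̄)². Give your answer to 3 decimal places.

Mean z̄ = (23.2 + 16.3 + 24.8 + 13.6 + 23.9 + 21.1)/6 = 20.4833
Deviations from mean: 2.7167, -4.1833, 4.3167, -6.8833, 3.4167, 0.6167
Σ(z_t−z̄)(z_{t+1}−z̄) = (-11.3647) + (-18.0581) + (-29.7131) + (-23.5181) + (2.1069) = -80.5469
Denominator Σ(z_t−z̄)² = 102.9483
r_1 = -80.5469 / 102.9483 = -0.782

-0.782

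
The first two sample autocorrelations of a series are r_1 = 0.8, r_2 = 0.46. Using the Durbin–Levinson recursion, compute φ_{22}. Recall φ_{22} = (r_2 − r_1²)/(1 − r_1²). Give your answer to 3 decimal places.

φ_{22} = (r_2 − r_1²) / (1 − r_1²)
r_1² = (0.8)² = 0.64
Numerator = 0.46 − 0.6400 = -0.1800; denominator = 1 − 0.6400 = 0.3600
φ_{22} = -0.1800 / 0.3600 = -0.500

-0.500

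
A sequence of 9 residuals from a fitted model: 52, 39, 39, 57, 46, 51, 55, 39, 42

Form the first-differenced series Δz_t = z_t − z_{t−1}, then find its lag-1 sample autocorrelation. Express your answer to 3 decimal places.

First differences Δz: -13, 0, 18, -11, 5, 4, -16, 3
Mean of differences = -1.2500
Numerator Σ(Δz_t−Δz̄)(Δz_{t+1}−Δz̄) = -346.5625
Denominator Σ(Δz_t−Δz̄)² = 907.5000
r_1(Δz) = -346.5625 / 907.5000 = -0.382

-0.382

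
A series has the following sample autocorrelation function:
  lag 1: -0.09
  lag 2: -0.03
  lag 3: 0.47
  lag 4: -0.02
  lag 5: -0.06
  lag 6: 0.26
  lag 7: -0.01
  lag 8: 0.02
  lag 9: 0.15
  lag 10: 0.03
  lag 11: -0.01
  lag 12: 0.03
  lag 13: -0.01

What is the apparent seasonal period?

3

The largest autocorrelation is r_3 = 0.47, with weaker echoes at lags 6 (0.26) and 9 (0.15); the remaining lags stay at or below 0.03.
The dominant spike at lag 3 indicates a seasonal period of 3.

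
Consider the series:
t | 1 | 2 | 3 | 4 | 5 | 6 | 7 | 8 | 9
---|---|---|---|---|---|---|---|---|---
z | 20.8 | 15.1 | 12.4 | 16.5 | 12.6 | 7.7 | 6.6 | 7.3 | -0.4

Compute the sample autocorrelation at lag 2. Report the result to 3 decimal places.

Mean z̄ = (20.8 + 15.1 + 12.4 + 16.5 + 12.6 + 7.7 + 6.6 + 7.3 − 0.4)/9 = 10.9556
Σ(z_t−z̄)(z_{t+2}−z̄) = (14.2198) + (22.9786) + (2.3753) + (-18.0502) + (-7.1625) + (11.9009) + (49.4598) = 75.7216
Denominator Σ(z_t−z̄)² = 321.5022
r_2 = 75.7216 / 321.5022 = 0.236

0.236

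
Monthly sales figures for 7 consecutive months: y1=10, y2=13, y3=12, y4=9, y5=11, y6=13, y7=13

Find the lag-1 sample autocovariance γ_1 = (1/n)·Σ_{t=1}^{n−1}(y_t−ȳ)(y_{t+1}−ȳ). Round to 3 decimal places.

-0.006

Mean ȳ = (10 + 13 + 12 + 9 + 11 + 13 + 13)/7 = 11.5714
Deviations: -1.5714, 1.4286, 0.4286, -2.5714, -0.5714, 1.4286, 1.4286
Σ_{t=1}^{6}(y_t−ȳ)(y_{t+1}−ȳ) = -0.0408
γ_1 = -0.0408 / 7 = -0.006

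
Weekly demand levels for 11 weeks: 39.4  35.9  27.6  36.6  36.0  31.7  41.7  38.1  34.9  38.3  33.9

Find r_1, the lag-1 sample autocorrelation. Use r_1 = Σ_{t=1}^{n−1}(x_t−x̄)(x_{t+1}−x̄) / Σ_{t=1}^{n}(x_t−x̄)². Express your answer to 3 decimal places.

-0.184

Mean x̄ = (39.4 + 35.9 + 27.6 + 36.6 + 36.0 + 31.7 + 41.7 + 38.1 + 34.9 + 38.3 + 33.9)/11 = 35.8273
Numerator Σ_{t=1}^{10}(x_t−x̄)(x_{t+1}−x̄) = -27.3326
Denominator Σ(x_t−x̄)² = 148.4618
r_1 = -27.3326 / 148.4618 = -0.184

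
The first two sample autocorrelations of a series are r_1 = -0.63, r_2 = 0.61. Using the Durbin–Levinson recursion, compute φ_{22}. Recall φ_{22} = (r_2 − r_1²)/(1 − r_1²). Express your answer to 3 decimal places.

0.353

φ_{22} = (r_2 − r_1²) / (1 − r_1²)
r_1² = (-0.63)² = 0.3969
Numerator = 0.61 − 0.3969 = 0.2131; denominator = 1 − 0.3969 = 0.6031
φ_{22} = 0.2131 / 0.6031 = 0.353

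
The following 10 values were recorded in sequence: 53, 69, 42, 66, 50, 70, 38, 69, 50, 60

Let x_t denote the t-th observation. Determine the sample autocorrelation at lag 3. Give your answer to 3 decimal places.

Mean x̄ = (53 + 69 + 42 + 66 + 50 + 70 + 38 + 69 + 50 + 60)/10 = 56.7000
Σ(x_t−x̄)(x_{t+3}−x̄) = (-34.4100) + (-82.4100) + (-195.5100) + (-173.9100) + (-82.4100) + (-89.1100) + (-61.7100) = -719.4700
Denominator Σ(x_t−x̄)² = 1246.1000
r_3 = -719.4700 / 1246.1000 = -0.577

-0.577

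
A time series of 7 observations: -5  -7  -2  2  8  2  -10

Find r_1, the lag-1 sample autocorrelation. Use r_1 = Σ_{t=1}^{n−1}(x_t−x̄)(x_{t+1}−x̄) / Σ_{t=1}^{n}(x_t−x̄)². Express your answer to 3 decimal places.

0.258

Mean x̄ = (-5 − 7 − 2 + 2 + 8 + 2 − 10)/7 = -1.7143
Deviations from mean: -3.2857, -5.2857, -0.2857, 3.7143, 9.7143, 3.7143, -8.2857
Σ(x_t−x̄)(x_{t+1}−x̄) = (17.3673) + (1.5102) + (-1.0612) + (36.0816) + (36.0816) + (-30.7755) = 59.2041
Denominator Σ(x_t−x̄)² = 229.4286
r_1 = 59.2041 / 229.4286 = 0.258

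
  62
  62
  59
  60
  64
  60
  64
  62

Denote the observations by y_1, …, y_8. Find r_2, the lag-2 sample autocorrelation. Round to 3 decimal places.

-0.007

Mean ȳ = (62 + 62 + 59 + 60 + 64 + 60 + 64 + 62)/8 = 61.6250
Numerator Σ_{t=1}^{6}(y_t−ȳ)(y_{t+2}−ȳ) = -0.1563
Denominator Σ(y_t−ȳ)² = 23.8750
r_2 = -0.1563 / 23.8750 = -0.007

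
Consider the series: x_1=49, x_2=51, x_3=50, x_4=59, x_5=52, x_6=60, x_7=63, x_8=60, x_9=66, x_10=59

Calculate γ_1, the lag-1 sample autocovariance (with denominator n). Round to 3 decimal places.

13.249

Mean x̄ = (49 + 51 + 50 + 59 + 52 + 60 + 63 + 60 + 66 + 59)/10 = 56.9000
Σ_{t=1}^{9}(x_t−x̄)(x_{t+1}−x̄) = 132.4900
γ_1 = 132.4900 / 10 = 13.249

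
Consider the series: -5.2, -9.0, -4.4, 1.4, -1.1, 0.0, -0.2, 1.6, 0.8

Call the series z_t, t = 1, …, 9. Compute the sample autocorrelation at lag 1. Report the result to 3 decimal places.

0.529

Mean z̄ = (-5.2 − 9.0 − 4.4 + 1.4 − 1.1 + 0.0 − 0.2 + 1.6 + 0.8)/9 = -1.7889
Numerator Σ_{t=1}^{8}(z_t−z̄)(z_{t+1}−z̄) = 55.5299
Denominator Σ(z_t−z̄)² = 105.0089
r_1 = 55.5299 / 105.0089 = 0.529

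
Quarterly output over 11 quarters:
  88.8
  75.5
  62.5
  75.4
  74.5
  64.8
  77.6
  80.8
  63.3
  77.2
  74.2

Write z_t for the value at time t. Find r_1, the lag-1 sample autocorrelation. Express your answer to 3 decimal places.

-0.207

Mean z̄ = (88.8 + 75.5 + 62.5 + 75.4 + 74.5 + 64.8 + 77.6 + 80.8 + 63.3 + 77.2 + 74.2)/11 = 74.0545
Numerator Σ_{t=1}^{10}(z_t−z̄)(z_{t+1}−z̄) = -129.2675
Denominator Σ(z_t−z̄)² = 624.3273
r_1 = -129.2675 / 624.3273 = -0.207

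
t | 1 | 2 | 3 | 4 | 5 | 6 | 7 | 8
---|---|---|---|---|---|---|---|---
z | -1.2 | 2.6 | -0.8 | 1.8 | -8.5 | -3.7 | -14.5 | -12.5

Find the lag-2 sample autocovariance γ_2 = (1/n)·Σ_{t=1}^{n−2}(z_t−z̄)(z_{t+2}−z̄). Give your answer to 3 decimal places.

10.180

Mean z̄ = (-1.2 + 2.6 − 0.8 + 1.8 − 8.5 − 3.7 − 14.5 − 12.5)/8 = -4.6000
Deviations: 3.4000, 7.2000, 3.8000, 6.4000, -3.9000, 0.9000, -9.9000, -7.9000
Σ_{t=1}^{6}(z_t−z̄)(z_{t+2}−z̄) = 81.4400
γ_2 = 81.4400 / 8 = 10.180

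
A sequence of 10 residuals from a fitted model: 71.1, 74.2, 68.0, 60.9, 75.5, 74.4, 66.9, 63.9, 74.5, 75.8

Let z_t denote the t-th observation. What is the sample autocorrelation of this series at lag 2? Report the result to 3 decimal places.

Mean z̄ = (71.1 + 74.2 + 68.0 + 60.9 + 75.5 + 74.4 + 66.9 + 63.9 + 74.5 + 75.8)/10 = 70.5200
Numerator Σ_{t=1}^{8}(z_t−z̄)(z_{t+2}−z̄) = -179.8128
Denominator Σ(z_t−z̄)² = 253.2760
r_2 = -179.8128 / 253.2760 = -0.710

-0.710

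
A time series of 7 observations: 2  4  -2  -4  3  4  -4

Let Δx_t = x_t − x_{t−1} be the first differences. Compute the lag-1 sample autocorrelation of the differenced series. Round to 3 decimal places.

-0.105

First differences Δx: 2, -6, -2, 7, 1, -8
Mean of differences = -1.0000
Numerator Σ(Δx_t−Δx̄)(Δx_{t+1}−Δx̄) = -16.0000
Denominator Σ(Δx_t−Δx̄)² = 152.0000
r_1(Δx) = -16.0000 / 152.0000 = -0.105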